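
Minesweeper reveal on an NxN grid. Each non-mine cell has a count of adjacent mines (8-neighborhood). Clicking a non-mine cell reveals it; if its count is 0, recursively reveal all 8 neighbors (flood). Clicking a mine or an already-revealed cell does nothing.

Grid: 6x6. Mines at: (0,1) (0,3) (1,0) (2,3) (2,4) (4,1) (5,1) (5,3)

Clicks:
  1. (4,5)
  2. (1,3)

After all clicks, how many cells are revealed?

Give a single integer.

Click 1 (4,5) count=0: revealed 6 new [(3,4) (3,5) (4,4) (4,5) (5,4) (5,5)] -> total=6
Click 2 (1,3) count=3: revealed 1 new [(1,3)] -> total=7

Answer: 7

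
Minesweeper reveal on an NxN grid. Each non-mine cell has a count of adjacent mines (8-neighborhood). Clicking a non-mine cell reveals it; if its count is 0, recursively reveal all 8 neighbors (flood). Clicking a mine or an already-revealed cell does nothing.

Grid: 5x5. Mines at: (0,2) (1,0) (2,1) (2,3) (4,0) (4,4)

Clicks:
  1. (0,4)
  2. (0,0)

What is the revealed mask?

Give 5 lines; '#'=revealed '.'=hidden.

Answer: #..##
...##
.....
.....
.....

Derivation:
Click 1 (0,4) count=0: revealed 4 new [(0,3) (0,4) (1,3) (1,4)] -> total=4
Click 2 (0,0) count=1: revealed 1 new [(0,0)] -> total=5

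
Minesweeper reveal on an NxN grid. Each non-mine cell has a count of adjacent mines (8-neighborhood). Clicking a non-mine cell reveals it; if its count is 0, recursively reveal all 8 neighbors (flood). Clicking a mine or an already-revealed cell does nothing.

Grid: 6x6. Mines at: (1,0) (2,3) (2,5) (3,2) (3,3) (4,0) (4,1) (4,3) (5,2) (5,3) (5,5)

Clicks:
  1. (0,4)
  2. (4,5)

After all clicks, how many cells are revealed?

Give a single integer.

Click 1 (0,4) count=0: revealed 10 new [(0,1) (0,2) (0,3) (0,4) (0,5) (1,1) (1,2) (1,3) (1,4) (1,5)] -> total=10
Click 2 (4,5) count=1: revealed 1 new [(4,5)] -> total=11

Answer: 11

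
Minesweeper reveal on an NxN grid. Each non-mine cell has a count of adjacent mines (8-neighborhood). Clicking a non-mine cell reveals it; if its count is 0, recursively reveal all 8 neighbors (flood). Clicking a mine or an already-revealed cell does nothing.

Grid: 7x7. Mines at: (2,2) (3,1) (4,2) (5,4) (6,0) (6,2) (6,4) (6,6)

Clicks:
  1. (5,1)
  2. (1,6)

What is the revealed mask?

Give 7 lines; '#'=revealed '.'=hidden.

Click 1 (5,1) count=3: revealed 1 new [(5,1)] -> total=1
Click 2 (1,6) count=0: revealed 30 new [(0,0) (0,1) (0,2) (0,3) (0,4) (0,5) (0,6) (1,0) (1,1) (1,2) (1,3) (1,4) (1,5) (1,6) (2,0) (2,1) (2,3) (2,4) (2,5) (2,6) (3,3) (3,4) (3,5) (3,6) (4,3) (4,4) (4,5) (4,6) (5,5) (5,6)] -> total=31

Answer: #######
#######
##.####
...####
...####
.#...##
.......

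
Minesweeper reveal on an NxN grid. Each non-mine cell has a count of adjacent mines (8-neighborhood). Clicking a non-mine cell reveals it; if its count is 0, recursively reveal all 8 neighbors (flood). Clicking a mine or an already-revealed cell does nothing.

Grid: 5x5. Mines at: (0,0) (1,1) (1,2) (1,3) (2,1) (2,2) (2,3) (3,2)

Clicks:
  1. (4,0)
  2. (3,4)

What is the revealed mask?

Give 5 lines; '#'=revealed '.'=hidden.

Answer: .....
.....
.....
##..#
##...

Derivation:
Click 1 (4,0) count=0: revealed 4 new [(3,0) (3,1) (4,0) (4,1)] -> total=4
Click 2 (3,4) count=1: revealed 1 new [(3,4)] -> total=5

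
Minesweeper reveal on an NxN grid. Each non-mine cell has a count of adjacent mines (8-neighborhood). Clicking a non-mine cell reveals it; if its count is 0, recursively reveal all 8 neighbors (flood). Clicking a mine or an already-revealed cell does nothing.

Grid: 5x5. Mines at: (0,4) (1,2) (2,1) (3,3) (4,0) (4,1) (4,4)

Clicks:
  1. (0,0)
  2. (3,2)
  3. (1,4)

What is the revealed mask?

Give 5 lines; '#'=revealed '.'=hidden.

Answer: ##...
##..#
.....
..#..
.....

Derivation:
Click 1 (0,0) count=0: revealed 4 new [(0,0) (0,1) (1,0) (1,1)] -> total=4
Click 2 (3,2) count=3: revealed 1 new [(3,2)] -> total=5
Click 3 (1,4) count=1: revealed 1 new [(1,4)] -> total=6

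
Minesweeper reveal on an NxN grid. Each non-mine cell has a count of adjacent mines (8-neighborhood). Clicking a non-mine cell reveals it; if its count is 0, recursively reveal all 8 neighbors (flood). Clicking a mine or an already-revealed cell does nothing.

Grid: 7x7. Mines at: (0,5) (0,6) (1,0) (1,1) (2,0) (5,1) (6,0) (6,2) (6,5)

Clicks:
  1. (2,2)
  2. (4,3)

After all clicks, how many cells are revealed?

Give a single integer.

Click 1 (2,2) count=1: revealed 1 new [(2,2)] -> total=1
Click 2 (4,3) count=0: revealed 30 new [(0,2) (0,3) (0,4) (1,2) (1,3) (1,4) (1,5) (1,6) (2,1) (2,3) (2,4) (2,5) (2,6) (3,1) (3,2) (3,3) (3,4) (3,5) (3,6) (4,1) (4,2) (4,3) (4,4) (4,5) (4,6) (5,2) (5,3) (5,4) (5,5) (5,6)] -> total=31

Answer: 31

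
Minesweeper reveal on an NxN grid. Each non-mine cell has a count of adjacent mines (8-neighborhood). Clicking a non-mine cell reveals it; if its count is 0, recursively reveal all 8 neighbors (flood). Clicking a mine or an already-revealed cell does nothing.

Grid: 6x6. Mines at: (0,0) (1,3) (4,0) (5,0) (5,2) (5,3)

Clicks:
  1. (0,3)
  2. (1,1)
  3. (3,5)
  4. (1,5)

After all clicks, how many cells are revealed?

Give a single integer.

Answer: 27

Derivation:
Click 1 (0,3) count=1: revealed 1 new [(0,3)] -> total=1
Click 2 (1,1) count=1: revealed 1 new [(1,1)] -> total=2
Click 3 (3,5) count=0: revealed 25 new [(0,4) (0,5) (1,0) (1,2) (1,4) (1,5) (2,0) (2,1) (2,2) (2,3) (2,4) (2,5) (3,0) (3,1) (3,2) (3,3) (3,4) (3,5) (4,1) (4,2) (4,3) (4,4) (4,5) (5,4) (5,5)] -> total=27
Click 4 (1,5) count=0: revealed 0 new [(none)] -> total=27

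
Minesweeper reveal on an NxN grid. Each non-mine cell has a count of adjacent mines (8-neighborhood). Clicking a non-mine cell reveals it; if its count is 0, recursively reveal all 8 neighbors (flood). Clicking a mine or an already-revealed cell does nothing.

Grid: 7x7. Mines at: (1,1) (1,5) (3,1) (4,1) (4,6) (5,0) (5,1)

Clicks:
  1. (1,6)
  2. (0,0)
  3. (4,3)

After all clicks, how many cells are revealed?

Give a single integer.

Click 1 (1,6) count=1: revealed 1 new [(1,6)] -> total=1
Click 2 (0,0) count=1: revealed 1 new [(0,0)] -> total=2
Click 3 (4,3) count=0: revealed 28 new [(0,2) (0,3) (0,4) (1,2) (1,3) (1,4) (2,2) (2,3) (2,4) (2,5) (3,2) (3,3) (3,4) (3,5) (4,2) (4,3) (4,4) (4,5) (5,2) (5,3) (5,4) (5,5) (5,6) (6,2) (6,3) (6,4) (6,5) (6,6)] -> total=30

Answer: 30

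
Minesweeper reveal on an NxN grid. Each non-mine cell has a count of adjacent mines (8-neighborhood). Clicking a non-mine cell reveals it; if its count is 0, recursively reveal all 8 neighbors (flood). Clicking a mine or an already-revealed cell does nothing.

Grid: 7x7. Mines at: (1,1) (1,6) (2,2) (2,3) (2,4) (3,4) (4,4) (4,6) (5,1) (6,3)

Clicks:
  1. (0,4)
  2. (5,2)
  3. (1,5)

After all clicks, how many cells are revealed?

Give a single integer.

Click 1 (0,4) count=0: revealed 8 new [(0,2) (0,3) (0,4) (0,5) (1,2) (1,3) (1,4) (1,5)] -> total=8
Click 2 (5,2) count=2: revealed 1 new [(5,2)] -> total=9
Click 3 (1,5) count=2: revealed 0 new [(none)] -> total=9

Answer: 9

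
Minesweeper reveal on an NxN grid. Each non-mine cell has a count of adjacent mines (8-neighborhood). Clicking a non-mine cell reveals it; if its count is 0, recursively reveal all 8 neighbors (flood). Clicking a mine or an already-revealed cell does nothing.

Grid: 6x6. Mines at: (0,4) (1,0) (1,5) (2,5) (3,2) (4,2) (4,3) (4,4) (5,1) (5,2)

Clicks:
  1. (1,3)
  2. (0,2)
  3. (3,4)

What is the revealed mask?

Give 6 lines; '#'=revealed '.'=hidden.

Answer: .###..
.###..
.###..
....#.
......
......

Derivation:
Click 1 (1,3) count=1: revealed 1 new [(1,3)] -> total=1
Click 2 (0,2) count=0: revealed 8 new [(0,1) (0,2) (0,3) (1,1) (1,2) (2,1) (2,2) (2,3)] -> total=9
Click 3 (3,4) count=3: revealed 1 new [(3,4)] -> total=10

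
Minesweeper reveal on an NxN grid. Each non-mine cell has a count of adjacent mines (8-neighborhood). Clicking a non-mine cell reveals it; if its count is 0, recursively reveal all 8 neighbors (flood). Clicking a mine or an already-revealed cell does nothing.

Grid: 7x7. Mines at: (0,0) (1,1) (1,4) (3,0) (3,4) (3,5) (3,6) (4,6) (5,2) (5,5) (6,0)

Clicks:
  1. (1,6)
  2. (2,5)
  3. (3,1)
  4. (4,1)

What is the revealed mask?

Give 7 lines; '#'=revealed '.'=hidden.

Click 1 (1,6) count=0: revealed 6 new [(0,5) (0,6) (1,5) (1,6) (2,5) (2,6)] -> total=6
Click 2 (2,5) count=4: revealed 0 new [(none)] -> total=6
Click 3 (3,1) count=1: revealed 1 new [(3,1)] -> total=7
Click 4 (4,1) count=2: revealed 1 new [(4,1)] -> total=8

Answer: .....##
.....##
.....##
.#.....
.#.....
.......
.......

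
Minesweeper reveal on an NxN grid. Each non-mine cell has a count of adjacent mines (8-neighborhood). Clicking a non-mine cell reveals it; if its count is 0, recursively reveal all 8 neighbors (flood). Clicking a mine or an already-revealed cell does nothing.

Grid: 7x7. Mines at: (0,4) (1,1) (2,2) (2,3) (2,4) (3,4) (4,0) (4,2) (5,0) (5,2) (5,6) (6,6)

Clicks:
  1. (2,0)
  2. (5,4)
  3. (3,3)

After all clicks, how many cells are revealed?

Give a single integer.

Click 1 (2,0) count=1: revealed 1 new [(2,0)] -> total=1
Click 2 (5,4) count=0: revealed 9 new [(4,3) (4,4) (4,5) (5,3) (5,4) (5,5) (6,3) (6,4) (6,5)] -> total=10
Click 3 (3,3) count=5: revealed 1 new [(3,3)] -> total=11

Answer: 11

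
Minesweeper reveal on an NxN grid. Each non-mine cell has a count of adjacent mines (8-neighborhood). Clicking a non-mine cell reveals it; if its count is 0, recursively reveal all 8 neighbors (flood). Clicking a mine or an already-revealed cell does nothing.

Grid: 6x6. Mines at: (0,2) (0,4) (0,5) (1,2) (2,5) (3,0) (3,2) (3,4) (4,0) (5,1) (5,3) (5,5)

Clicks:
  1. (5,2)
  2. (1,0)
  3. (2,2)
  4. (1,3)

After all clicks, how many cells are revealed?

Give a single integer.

Answer: 9

Derivation:
Click 1 (5,2) count=2: revealed 1 new [(5,2)] -> total=1
Click 2 (1,0) count=0: revealed 6 new [(0,0) (0,1) (1,0) (1,1) (2,0) (2,1)] -> total=7
Click 3 (2,2) count=2: revealed 1 new [(2,2)] -> total=8
Click 4 (1,3) count=3: revealed 1 new [(1,3)] -> total=9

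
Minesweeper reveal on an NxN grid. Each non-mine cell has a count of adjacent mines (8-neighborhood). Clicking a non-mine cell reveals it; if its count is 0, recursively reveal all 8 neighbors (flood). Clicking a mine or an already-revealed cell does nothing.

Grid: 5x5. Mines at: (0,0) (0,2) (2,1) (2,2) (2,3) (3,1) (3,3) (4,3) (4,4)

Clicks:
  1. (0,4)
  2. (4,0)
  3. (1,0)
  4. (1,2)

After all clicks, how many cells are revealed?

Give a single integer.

Answer: 7

Derivation:
Click 1 (0,4) count=0: revealed 4 new [(0,3) (0,4) (1,3) (1,4)] -> total=4
Click 2 (4,0) count=1: revealed 1 new [(4,0)] -> total=5
Click 3 (1,0) count=2: revealed 1 new [(1,0)] -> total=6
Click 4 (1,2) count=4: revealed 1 new [(1,2)] -> total=7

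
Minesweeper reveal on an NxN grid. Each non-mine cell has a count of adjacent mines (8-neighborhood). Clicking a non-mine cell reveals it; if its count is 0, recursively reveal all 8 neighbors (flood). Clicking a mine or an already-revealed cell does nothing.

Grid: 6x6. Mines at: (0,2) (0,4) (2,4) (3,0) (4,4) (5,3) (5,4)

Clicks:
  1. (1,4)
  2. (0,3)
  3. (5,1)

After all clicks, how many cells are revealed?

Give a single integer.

Click 1 (1,4) count=2: revealed 1 new [(1,4)] -> total=1
Click 2 (0,3) count=2: revealed 1 new [(0,3)] -> total=2
Click 3 (5,1) count=0: revealed 6 new [(4,0) (4,1) (4,2) (5,0) (5,1) (5,2)] -> total=8

Answer: 8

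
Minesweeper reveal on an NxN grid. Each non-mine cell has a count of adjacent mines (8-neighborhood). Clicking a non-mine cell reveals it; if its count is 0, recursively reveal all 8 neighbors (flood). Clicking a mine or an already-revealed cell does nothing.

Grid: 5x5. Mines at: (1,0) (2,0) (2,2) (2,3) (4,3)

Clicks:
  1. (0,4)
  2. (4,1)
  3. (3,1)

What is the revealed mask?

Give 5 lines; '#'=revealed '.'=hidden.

Click 1 (0,4) count=0: revealed 8 new [(0,1) (0,2) (0,3) (0,4) (1,1) (1,2) (1,3) (1,4)] -> total=8
Click 2 (4,1) count=0: revealed 6 new [(3,0) (3,1) (3,2) (4,0) (4,1) (4,2)] -> total=14
Click 3 (3,1) count=2: revealed 0 new [(none)] -> total=14

Answer: .####
.####
.....
###..
###..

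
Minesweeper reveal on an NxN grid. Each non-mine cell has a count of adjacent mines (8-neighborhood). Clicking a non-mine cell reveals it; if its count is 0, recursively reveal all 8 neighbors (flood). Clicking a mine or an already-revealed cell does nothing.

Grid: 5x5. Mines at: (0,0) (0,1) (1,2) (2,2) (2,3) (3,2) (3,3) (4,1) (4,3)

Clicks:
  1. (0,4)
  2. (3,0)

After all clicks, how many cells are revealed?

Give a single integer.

Answer: 5

Derivation:
Click 1 (0,4) count=0: revealed 4 new [(0,3) (0,4) (1,3) (1,4)] -> total=4
Click 2 (3,0) count=1: revealed 1 new [(3,0)] -> total=5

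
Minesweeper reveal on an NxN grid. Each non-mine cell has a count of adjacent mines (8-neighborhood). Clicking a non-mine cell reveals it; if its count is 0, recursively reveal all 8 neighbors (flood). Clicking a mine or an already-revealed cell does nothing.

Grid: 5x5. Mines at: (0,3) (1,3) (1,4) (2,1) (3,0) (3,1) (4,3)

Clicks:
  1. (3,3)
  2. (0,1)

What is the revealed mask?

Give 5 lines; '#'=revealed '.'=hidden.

Answer: ###..
###..
.....
...#.
.....

Derivation:
Click 1 (3,3) count=1: revealed 1 new [(3,3)] -> total=1
Click 2 (0,1) count=0: revealed 6 new [(0,0) (0,1) (0,2) (1,0) (1,1) (1,2)] -> total=7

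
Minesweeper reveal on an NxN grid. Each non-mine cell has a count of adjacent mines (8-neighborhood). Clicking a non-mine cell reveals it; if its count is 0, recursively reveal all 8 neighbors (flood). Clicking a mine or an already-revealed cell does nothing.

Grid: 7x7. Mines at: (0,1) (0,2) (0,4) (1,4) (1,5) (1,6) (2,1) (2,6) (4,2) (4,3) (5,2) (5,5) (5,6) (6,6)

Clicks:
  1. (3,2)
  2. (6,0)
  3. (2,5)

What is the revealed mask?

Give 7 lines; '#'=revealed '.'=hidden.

Answer: .......
.......
.....#.
###....
##.....
##.....
##.....

Derivation:
Click 1 (3,2) count=3: revealed 1 new [(3,2)] -> total=1
Click 2 (6,0) count=0: revealed 8 new [(3,0) (3,1) (4,0) (4,1) (5,0) (5,1) (6,0) (6,1)] -> total=9
Click 3 (2,5) count=4: revealed 1 new [(2,5)] -> total=10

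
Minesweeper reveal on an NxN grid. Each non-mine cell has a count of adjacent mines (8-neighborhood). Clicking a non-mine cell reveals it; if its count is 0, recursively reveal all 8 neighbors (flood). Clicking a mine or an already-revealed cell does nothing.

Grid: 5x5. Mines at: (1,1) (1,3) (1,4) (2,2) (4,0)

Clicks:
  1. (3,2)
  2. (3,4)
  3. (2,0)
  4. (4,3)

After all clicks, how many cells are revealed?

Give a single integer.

Click 1 (3,2) count=1: revealed 1 new [(3,2)] -> total=1
Click 2 (3,4) count=0: revealed 9 new [(2,3) (2,4) (3,1) (3,3) (3,4) (4,1) (4,2) (4,3) (4,4)] -> total=10
Click 3 (2,0) count=1: revealed 1 new [(2,0)] -> total=11
Click 4 (4,3) count=0: revealed 0 new [(none)] -> total=11

Answer: 11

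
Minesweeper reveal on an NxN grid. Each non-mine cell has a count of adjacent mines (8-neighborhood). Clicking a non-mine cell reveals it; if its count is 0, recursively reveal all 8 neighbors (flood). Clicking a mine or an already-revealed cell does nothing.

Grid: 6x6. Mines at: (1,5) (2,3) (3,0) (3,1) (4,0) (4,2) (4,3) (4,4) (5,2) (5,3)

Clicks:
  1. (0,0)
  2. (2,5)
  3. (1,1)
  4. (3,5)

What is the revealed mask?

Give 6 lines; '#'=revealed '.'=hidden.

Click 1 (0,0) count=0: revealed 13 new [(0,0) (0,1) (0,2) (0,3) (0,4) (1,0) (1,1) (1,2) (1,3) (1,4) (2,0) (2,1) (2,2)] -> total=13
Click 2 (2,5) count=1: revealed 1 new [(2,5)] -> total=14
Click 3 (1,1) count=0: revealed 0 new [(none)] -> total=14
Click 4 (3,5) count=1: revealed 1 new [(3,5)] -> total=15

Answer: #####.
#####.
###..#
.....#
......
......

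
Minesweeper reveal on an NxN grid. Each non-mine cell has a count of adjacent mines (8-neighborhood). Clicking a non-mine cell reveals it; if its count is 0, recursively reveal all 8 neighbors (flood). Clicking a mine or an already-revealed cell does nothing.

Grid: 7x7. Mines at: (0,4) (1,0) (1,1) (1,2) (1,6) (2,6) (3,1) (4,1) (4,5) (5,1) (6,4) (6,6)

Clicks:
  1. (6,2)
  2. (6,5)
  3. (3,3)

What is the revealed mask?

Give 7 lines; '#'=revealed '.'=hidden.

Click 1 (6,2) count=1: revealed 1 new [(6,2)] -> total=1
Click 2 (6,5) count=2: revealed 1 new [(6,5)] -> total=2
Click 3 (3,3) count=0: revealed 17 new [(1,3) (1,4) (1,5) (2,2) (2,3) (2,4) (2,5) (3,2) (3,3) (3,4) (3,5) (4,2) (4,3) (4,4) (5,2) (5,3) (5,4)] -> total=19

Answer: .......
...###.
..####.
..####.
..###..
..###..
..#..#.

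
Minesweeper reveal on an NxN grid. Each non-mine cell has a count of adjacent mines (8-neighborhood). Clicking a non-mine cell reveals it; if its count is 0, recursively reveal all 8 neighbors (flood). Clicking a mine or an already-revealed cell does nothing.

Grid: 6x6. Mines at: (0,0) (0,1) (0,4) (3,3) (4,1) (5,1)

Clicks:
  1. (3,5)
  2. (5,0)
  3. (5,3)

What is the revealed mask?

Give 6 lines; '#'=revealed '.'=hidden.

Click 1 (3,5) count=0: revealed 14 new [(1,4) (1,5) (2,4) (2,5) (3,4) (3,5) (4,2) (4,3) (4,4) (4,5) (5,2) (5,3) (5,4) (5,5)] -> total=14
Click 2 (5,0) count=2: revealed 1 new [(5,0)] -> total=15
Click 3 (5,3) count=0: revealed 0 new [(none)] -> total=15

Answer: ......
....##
....##
....##
..####
#.####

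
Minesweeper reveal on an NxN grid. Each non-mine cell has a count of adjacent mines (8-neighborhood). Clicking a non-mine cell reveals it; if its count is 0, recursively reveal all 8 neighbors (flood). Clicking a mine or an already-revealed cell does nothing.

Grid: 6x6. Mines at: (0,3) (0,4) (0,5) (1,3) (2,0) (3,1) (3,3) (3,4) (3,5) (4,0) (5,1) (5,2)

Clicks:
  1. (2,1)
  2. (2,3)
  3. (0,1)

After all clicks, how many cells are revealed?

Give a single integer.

Click 1 (2,1) count=2: revealed 1 new [(2,1)] -> total=1
Click 2 (2,3) count=3: revealed 1 new [(2,3)] -> total=2
Click 3 (0,1) count=0: revealed 6 new [(0,0) (0,1) (0,2) (1,0) (1,1) (1,2)] -> total=8

Answer: 8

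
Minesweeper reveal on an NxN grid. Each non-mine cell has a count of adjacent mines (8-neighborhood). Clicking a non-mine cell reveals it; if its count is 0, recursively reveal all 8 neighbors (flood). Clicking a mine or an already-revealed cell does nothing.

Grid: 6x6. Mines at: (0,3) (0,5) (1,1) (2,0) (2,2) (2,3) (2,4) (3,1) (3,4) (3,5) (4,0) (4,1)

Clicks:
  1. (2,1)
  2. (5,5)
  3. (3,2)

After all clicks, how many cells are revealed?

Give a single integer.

Answer: 10

Derivation:
Click 1 (2,1) count=4: revealed 1 new [(2,1)] -> total=1
Click 2 (5,5) count=0: revealed 8 new [(4,2) (4,3) (4,4) (4,5) (5,2) (5,3) (5,4) (5,5)] -> total=9
Click 3 (3,2) count=4: revealed 1 new [(3,2)] -> total=10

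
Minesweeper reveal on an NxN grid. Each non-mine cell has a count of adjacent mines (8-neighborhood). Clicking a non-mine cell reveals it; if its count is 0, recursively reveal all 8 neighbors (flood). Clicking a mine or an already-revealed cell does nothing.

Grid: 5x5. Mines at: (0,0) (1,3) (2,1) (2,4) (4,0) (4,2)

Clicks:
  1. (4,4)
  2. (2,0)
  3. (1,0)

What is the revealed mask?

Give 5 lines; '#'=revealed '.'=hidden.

Click 1 (4,4) count=0: revealed 4 new [(3,3) (3,4) (4,3) (4,4)] -> total=4
Click 2 (2,0) count=1: revealed 1 new [(2,0)] -> total=5
Click 3 (1,0) count=2: revealed 1 new [(1,0)] -> total=6

Answer: .....
#....
#....
...##
...##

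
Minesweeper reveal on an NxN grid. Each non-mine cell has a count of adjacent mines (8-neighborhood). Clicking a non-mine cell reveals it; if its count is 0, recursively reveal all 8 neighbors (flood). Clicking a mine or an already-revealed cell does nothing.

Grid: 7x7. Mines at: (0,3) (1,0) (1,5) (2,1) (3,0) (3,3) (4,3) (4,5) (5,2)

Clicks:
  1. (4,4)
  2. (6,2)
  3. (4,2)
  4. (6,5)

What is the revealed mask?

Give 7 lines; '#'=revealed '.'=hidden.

Answer: .......
.......
.......
.......
..#.#..
...####
..#####

Derivation:
Click 1 (4,4) count=3: revealed 1 new [(4,4)] -> total=1
Click 2 (6,2) count=1: revealed 1 new [(6,2)] -> total=2
Click 3 (4,2) count=3: revealed 1 new [(4,2)] -> total=3
Click 4 (6,5) count=0: revealed 8 new [(5,3) (5,4) (5,5) (5,6) (6,3) (6,4) (6,5) (6,6)] -> total=11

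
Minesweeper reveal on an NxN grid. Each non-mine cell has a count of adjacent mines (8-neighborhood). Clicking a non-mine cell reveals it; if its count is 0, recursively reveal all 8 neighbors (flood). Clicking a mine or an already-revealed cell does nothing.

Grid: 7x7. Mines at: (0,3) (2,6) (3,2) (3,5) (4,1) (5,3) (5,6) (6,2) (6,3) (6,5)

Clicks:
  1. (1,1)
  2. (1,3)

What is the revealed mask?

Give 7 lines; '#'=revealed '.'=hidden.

Answer: ###....
####...
###....
##.....
.......
.......
.......

Derivation:
Click 1 (1,1) count=0: revealed 11 new [(0,0) (0,1) (0,2) (1,0) (1,1) (1,2) (2,0) (2,1) (2,2) (3,0) (3,1)] -> total=11
Click 2 (1,3) count=1: revealed 1 new [(1,3)] -> total=12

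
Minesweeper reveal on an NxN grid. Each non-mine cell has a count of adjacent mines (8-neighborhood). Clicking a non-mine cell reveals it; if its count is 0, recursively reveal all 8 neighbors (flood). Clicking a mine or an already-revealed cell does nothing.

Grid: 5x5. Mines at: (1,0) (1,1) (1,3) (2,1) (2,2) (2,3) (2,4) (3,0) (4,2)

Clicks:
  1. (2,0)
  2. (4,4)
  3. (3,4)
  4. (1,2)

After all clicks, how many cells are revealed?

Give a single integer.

Answer: 6

Derivation:
Click 1 (2,0) count=4: revealed 1 new [(2,0)] -> total=1
Click 2 (4,4) count=0: revealed 4 new [(3,3) (3,4) (4,3) (4,4)] -> total=5
Click 3 (3,4) count=2: revealed 0 new [(none)] -> total=5
Click 4 (1,2) count=5: revealed 1 new [(1,2)] -> total=6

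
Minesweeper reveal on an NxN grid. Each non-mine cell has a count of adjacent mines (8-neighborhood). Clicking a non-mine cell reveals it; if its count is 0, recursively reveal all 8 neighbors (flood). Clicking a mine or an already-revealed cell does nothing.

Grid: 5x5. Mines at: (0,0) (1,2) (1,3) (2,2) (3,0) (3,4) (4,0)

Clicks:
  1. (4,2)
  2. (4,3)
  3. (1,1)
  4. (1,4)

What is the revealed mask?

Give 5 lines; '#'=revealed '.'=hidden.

Click 1 (4,2) count=0: revealed 6 new [(3,1) (3,2) (3,3) (4,1) (4,2) (4,3)] -> total=6
Click 2 (4,3) count=1: revealed 0 new [(none)] -> total=6
Click 3 (1,1) count=3: revealed 1 new [(1,1)] -> total=7
Click 4 (1,4) count=1: revealed 1 new [(1,4)] -> total=8

Answer: .....
.#..#
.....
.###.
.###.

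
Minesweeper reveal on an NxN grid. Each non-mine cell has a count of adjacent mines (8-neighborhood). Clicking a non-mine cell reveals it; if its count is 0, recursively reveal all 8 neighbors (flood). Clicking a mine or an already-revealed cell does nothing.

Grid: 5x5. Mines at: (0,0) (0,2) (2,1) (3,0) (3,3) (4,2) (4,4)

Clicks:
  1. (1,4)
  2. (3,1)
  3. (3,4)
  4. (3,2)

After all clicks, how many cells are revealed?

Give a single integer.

Click 1 (1,4) count=0: revealed 6 new [(0,3) (0,4) (1,3) (1,4) (2,3) (2,4)] -> total=6
Click 2 (3,1) count=3: revealed 1 new [(3,1)] -> total=7
Click 3 (3,4) count=2: revealed 1 new [(3,4)] -> total=8
Click 4 (3,2) count=3: revealed 1 new [(3,2)] -> total=9

Answer: 9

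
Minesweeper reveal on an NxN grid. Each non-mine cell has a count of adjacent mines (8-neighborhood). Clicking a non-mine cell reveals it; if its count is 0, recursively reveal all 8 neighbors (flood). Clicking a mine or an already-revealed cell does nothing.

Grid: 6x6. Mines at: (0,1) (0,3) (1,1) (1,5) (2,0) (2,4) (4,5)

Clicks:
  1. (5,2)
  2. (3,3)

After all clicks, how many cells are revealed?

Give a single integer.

Answer: 18

Derivation:
Click 1 (5,2) count=0: revealed 18 new [(2,1) (2,2) (2,3) (3,0) (3,1) (3,2) (3,3) (3,4) (4,0) (4,1) (4,2) (4,3) (4,4) (5,0) (5,1) (5,2) (5,3) (5,4)] -> total=18
Click 2 (3,3) count=1: revealed 0 new [(none)] -> total=18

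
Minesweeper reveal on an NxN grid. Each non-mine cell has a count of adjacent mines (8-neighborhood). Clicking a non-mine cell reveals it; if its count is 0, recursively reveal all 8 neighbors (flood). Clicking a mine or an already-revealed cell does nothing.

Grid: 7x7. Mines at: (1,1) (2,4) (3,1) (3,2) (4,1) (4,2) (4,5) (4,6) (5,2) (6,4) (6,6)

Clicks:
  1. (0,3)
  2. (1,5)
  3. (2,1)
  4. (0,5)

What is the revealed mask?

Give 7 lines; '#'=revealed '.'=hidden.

Answer: ..#####
..#####
.#...##
.....##
.......
.......
.......

Derivation:
Click 1 (0,3) count=0: revealed 14 new [(0,2) (0,3) (0,4) (0,5) (0,6) (1,2) (1,3) (1,4) (1,5) (1,6) (2,5) (2,6) (3,5) (3,6)] -> total=14
Click 2 (1,5) count=1: revealed 0 new [(none)] -> total=14
Click 3 (2,1) count=3: revealed 1 new [(2,1)] -> total=15
Click 4 (0,5) count=0: revealed 0 new [(none)] -> total=15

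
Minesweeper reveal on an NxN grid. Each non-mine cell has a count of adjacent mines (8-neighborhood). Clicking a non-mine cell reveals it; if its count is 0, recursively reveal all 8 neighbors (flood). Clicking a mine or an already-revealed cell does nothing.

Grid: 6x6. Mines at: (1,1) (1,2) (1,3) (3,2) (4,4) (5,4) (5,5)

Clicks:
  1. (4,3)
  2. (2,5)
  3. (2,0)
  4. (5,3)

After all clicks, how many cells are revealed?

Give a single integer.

Answer: 11

Derivation:
Click 1 (4,3) count=3: revealed 1 new [(4,3)] -> total=1
Click 2 (2,5) count=0: revealed 8 new [(0,4) (0,5) (1,4) (1,5) (2,4) (2,5) (3,4) (3,5)] -> total=9
Click 3 (2,0) count=1: revealed 1 new [(2,0)] -> total=10
Click 4 (5,3) count=2: revealed 1 new [(5,3)] -> total=11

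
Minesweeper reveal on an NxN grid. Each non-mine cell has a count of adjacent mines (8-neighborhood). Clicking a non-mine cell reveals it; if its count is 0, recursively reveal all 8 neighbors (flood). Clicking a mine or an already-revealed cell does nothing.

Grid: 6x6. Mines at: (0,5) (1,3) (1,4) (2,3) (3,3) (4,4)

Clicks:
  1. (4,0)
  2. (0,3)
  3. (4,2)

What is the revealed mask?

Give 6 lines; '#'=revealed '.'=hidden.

Answer: ####..
###...
###...
###...
####..
####..

Derivation:
Click 1 (4,0) count=0: revealed 20 new [(0,0) (0,1) (0,2) (1,0) (1,1) (1,2) (2,0) (2,1) (2,2) (3,0) (3,1) (3,2) (4,0) (4,1) (4,2) (4,3) (5,0) (5,1) (5,2) (5,3)] -> total=20
Click 2 (0,3) count=2: revealed 1 new [(0,3)] -> total=21
Click 3 (4,2) count=1: revealed 0 new [(none)] -> total=21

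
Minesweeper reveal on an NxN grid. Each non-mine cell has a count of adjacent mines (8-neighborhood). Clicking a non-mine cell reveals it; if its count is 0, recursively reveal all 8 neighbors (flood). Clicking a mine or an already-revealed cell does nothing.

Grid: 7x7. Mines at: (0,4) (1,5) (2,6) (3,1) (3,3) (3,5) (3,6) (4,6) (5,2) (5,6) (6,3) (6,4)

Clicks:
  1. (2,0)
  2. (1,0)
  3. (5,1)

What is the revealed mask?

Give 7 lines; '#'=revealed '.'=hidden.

Answer: ####...
####...
####...
.......
.......
.#.....
.......

Derivation:
Click 1 (2,0) count=1: revealed 1 new [(2,0)] -> total=1
Click 2 (1,0) count=0: revealed 11 new [(0,0) (0,1) (0,2) (0,3) (1,0) (1,1) (1,2) (1,3) (2,1) (2,2) (2,3)] -> total=12
Click 3 (5,1) count=1: revealed 1 new [(5,1)] -> total=13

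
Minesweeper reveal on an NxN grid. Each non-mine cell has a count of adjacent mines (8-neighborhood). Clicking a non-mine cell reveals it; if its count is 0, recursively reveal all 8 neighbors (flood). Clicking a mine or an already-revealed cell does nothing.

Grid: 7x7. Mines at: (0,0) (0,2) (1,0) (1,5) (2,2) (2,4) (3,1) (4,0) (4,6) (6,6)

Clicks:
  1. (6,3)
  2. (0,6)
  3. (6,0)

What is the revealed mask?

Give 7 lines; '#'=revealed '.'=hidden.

Click 1 (6,3) count=0: revealed 21 new [(3,2) (3,3) (3,4) (3,5) (4,1) (4,2) (4,3) (4,4) (4,5) (5,0) (5,1) (5,2) (5,3) (5,4) (5,5) (6,0) (6,1) (6,2) (6,3) (6,4) (6,5)] -> total=21
Click 2 (0,6) count=1: revealed 1 new [(0,6)] -> total=22
Click 3 (6,0) count=0: revealed 0 new [(none)] -> total=22

Answer: ......#
.......
.......
..####.
.#####.
######.
######.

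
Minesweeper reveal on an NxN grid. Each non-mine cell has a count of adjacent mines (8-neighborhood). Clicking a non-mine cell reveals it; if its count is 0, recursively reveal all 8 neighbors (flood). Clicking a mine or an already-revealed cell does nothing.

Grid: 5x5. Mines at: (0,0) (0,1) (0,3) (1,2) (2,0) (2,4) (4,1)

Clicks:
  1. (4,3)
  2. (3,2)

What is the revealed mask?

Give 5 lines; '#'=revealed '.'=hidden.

Answer: .....
.....
.....
..###
..###

Derivation:
Click 1 (4,3) count=0: revealed 6 new [(3,2) (3,3) (3,4) (4,2) (4,3) (4,4)] -> total=6
Click 2 (3,2) count=1: revealed 0 new [(none)] -> total=6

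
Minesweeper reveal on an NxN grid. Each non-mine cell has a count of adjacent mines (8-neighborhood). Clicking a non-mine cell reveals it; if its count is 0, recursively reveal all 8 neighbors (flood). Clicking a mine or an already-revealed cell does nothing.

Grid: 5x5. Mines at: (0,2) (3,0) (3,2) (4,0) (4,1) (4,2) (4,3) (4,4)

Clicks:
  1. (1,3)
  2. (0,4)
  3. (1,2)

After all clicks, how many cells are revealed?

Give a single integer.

Answer: 9

Derivation:
Click 1 (1,3) count=1: revealed 1 new [(1,3)] -> total=1
Click 2 (0,4) count=0: revealed 7 new [(0,3) (0,4) (1,4) (2,3) (2,4) (3,3) (3,4)] -> total=8
Click 3 (1,2) count=1: revealed 1 new [(1,2)] -> total=9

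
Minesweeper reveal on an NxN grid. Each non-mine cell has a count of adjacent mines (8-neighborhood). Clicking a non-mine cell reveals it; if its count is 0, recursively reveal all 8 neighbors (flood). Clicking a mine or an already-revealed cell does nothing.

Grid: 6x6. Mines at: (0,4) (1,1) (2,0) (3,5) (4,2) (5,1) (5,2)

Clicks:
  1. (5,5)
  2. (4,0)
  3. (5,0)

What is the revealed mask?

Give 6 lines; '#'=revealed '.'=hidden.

Click 1 (5,5) count=0: revealed 6 new [(4,3) (4,4) (4,5) (5,3) (5,4) (5,5)] -> total=6
Click 2 (4,0) count=1: revealed 1 new [(4,0)] -> total=7
Click 3 (5,0) count=1: revealed 1 new [(5,0)] -> total=8

Answer: ......
......
......
......
#..###
#..###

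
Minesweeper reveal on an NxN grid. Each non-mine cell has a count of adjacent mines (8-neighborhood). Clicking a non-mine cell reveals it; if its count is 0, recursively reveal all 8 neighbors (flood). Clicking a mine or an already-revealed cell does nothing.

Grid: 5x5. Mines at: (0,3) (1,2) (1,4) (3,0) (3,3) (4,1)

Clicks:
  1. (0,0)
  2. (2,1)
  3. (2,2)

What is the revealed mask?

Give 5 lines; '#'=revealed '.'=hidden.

Answer: ##...
##...
###..
.....
.....

Derivation:
Click 1 (0,0) count=0: revealed 6 new [(0,0) (0,1) (1,0) (1,1) (2,0) (2,1)] -> total=6
Click 2 (2,1) count=2: revealed 0 new [(none)] -> total=6
Click 3 (2,2) count=2: revealed 1 new [(2,2)] -> total=7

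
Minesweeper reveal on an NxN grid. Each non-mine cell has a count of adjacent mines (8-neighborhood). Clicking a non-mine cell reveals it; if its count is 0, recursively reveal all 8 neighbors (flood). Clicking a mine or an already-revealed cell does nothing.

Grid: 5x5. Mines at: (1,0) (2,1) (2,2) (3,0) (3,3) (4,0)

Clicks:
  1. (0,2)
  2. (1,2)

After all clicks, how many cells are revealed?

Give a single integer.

Answer: 10

Derivation:
Click 1 (0,2) count=0: revealed 10 new [(0,1) (0,2) (0,3) (0,4) (1,1) (1,2) (1,3) (1,4) (2,3) (2,4)] -> total=10
Click 2 (1,2) count=2: revealed 0 new [(none)] -> total=10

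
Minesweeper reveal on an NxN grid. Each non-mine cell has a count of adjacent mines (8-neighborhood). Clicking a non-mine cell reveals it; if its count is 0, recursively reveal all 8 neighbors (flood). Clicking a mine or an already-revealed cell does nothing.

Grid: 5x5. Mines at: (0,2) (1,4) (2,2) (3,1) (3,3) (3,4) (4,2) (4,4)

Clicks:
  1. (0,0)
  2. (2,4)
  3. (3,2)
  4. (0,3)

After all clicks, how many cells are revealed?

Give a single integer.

Click 1 (0,0) count=0: revealed 6 new [(0,0) (0,1) (1,0) (1,1) (2,0) (2,1)] -> total=6
Click 2 (2,4) count=3: revealed 1 new [(2,4)] -> total=7
Click 3 (3,2) count=4: revealed 1 new [(3,2)] -> total=8
Click 4 (0,3) count=2: revealed 1 new [(0,3)] -> total=9

Answer: 9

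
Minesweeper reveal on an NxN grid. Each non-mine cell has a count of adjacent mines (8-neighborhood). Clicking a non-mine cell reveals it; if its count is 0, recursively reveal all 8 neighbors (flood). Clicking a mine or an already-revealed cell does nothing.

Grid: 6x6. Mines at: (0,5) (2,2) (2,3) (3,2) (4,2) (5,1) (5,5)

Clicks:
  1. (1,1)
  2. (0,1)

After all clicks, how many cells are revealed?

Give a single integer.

Click 1 (1,1) count=1: revealed 1 new [(1,1)] -> total=1
Click 2 (0,1) count=0: revealed 15 new [(0,0) (0,1) (0,2) (0,3) (0,4) (1,0) (1,2) (1,3) (1,4) (2,0) (2,1) (3,0) (3,1) (4,0) (4,1)] -> total=16

Answer: 16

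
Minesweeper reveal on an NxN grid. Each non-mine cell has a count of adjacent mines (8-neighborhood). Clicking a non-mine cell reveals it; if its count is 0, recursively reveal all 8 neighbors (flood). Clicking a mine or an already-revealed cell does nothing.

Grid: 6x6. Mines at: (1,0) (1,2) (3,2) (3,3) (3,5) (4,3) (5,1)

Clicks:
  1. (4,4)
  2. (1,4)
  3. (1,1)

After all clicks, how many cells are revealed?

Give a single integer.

Answer: 11

Derivation:
Click 1 (4,4) count=3: revealed 1 new [(4,4)] -> total=1
Click 2 (1,4) count=0: revealed 9 new [(0,3) (0,4) (0,5) (1,3) (1,4) (1,5) (2,3) (2,4) (2,5)] -> total=10
Click 3 (1,1) count=2: revealed 1 new [(1,1)] -> total=11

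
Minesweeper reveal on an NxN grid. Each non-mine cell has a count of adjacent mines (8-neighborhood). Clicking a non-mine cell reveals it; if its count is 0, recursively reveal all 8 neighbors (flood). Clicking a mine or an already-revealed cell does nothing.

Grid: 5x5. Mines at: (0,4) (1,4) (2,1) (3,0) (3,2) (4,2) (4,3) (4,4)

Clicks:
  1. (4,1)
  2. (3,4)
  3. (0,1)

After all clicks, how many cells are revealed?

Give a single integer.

Click 1 (4,1) count=3: revealed 1 new [(4,1)] -> total=1
Click 2 (3,4) count=2: revealed 1 new [(3,4)] -> total=2
Click 3 (0,1) count=0: revealed 8 new [(0,0) (0,1) (0,2) (0,3) (1,0) (1,1) (1,2) (1,3)] -> total=10

Answer: 10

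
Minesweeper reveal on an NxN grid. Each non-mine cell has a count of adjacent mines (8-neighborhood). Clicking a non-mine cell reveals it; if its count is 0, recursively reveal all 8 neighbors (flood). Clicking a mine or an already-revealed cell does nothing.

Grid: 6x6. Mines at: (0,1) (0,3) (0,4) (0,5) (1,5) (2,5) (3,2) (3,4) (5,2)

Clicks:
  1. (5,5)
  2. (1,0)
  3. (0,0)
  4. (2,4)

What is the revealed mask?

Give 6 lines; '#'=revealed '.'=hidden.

Click 1 (5,5) count=0: revealed 6 new [(4,3) (4,4) (4,5) (5,3) (5,4) (5,5)] -> total=6
Click 2 (1,0) count=1: revealed 1 new [(1,0)] -> total=7
Click 3 (0,0) count=1: revealed 1 new [(0,0)] -> total=8
Click 4 (2,4) count=3: revealed 1 new [(2,4)] -> total=9

Answer: #.....
#.....
....#.
......
...###
...###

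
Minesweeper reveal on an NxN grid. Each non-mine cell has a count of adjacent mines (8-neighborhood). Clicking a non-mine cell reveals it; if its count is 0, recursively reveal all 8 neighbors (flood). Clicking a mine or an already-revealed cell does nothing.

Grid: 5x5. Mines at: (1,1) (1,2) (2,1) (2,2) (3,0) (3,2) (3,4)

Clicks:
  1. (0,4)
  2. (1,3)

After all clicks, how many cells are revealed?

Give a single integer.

Answer: 6

Derivation:
Click 1 (0,4) count=0: revealed 6 new [(0,3) (0,4) (1,3) (1,4) (2,3) (2,4)] -> total=6
Click 2 (1,3) count=2: revealed 0 new [(none)] -> total=6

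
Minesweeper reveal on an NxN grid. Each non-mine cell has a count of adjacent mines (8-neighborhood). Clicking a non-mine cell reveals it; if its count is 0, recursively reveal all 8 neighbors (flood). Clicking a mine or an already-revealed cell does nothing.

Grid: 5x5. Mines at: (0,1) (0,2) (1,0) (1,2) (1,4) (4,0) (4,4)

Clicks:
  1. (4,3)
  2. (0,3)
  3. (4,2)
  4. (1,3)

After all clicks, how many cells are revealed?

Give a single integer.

Answer: 11

Derivation:
Click 1 (4,3) count=1: revealed 1 new [(4,3)] -> total=1
Click 2 (0,3) count=3: revealed 1 new [(0,3)] -> total=2
Click 3 (4,2) count=0: revealed 8 new [(2,1) (2,2) (2,3) (3,1) (3,2) (3,3) (4,1) (4,2)] -> total=10
Click 4 (1,3) count=3: revealed 1 new [(1,3)] -> total=11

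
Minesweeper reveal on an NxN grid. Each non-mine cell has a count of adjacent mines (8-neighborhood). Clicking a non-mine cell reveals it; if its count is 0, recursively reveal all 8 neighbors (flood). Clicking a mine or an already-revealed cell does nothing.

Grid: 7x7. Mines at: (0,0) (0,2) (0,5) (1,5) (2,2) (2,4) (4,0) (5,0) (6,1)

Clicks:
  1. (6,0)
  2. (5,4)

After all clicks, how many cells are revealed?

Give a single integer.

Answer: 26

Derivation:
Click 1 (6,0) count=2: revealed 1 new [(6,0)] -> total=1
Click 2 (5,4) count=0: revealed 25 new [(2,5) (2,6) (3,1) (3,2) (3,3) (3,4) (3,5) (3,6) (4,1) (4,2) (4,3) (4,4) (4,5) (4,6) (5,1) (5,2) (5,3) (5,4) (5,5) (5,6) (6,2) (6,3) (6,4) (6,5) (6,6)] -> total=26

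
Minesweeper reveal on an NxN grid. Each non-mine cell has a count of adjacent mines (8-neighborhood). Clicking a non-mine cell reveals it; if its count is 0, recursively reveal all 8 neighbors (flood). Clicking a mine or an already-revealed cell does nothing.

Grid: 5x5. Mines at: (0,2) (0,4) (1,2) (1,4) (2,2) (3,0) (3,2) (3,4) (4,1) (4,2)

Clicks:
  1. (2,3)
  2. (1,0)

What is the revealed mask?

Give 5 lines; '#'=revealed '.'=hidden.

Answer: ##...
##...
##.#.
.....
.....

Derivation:
Click 1 (2,3) count=5: revealed 1 new [(2,3)] -> total=1
Click 2 (1,0) count=0: revealed 6 new [(0,0) (0,1) (1,0) (1,1) (2,0) (2,1)] -> total=7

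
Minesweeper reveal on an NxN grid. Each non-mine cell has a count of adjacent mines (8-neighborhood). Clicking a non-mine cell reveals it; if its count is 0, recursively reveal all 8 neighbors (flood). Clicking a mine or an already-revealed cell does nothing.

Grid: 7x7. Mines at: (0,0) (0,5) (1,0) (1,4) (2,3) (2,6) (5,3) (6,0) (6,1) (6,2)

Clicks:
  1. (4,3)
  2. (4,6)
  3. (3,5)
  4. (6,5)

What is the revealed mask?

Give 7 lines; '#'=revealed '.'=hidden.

Answer: .......
.......
.......
....###
...####
....###
....###

Derivation:
Click 1 (4,3) count=1: revealed 1 new [(4,3)] -> total=1
Click 2 (4,6) count=0: revealed 12 new [(3,4) (3,5) (3,6) (4,4) (4,5) (4,6) (5,4) (5,5) (5,6) (6,4) (6,5) (6,6)] -> total=13
Click 3 (3,5) count=1: revealed 0 new [(none)] -> total=13
Click 4 (6,5) count=0: revealed 0 new [(none)] -> total=13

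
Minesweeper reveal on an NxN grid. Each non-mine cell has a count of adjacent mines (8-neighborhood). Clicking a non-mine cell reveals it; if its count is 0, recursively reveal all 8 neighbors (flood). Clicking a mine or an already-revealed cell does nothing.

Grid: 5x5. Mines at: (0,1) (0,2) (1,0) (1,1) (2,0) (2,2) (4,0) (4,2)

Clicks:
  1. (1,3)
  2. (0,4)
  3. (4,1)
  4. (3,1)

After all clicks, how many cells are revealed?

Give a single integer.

Click 1 (1,3) count=2: revealed 1 new [(1,3)] -> total=1
Click 2 (0,4) count=0: revealed 9 new [(0,3) (0,4) (1,4) (2,3) (2,4) (3,3) (3,4) (4,3) (4,4)] -> total=10
Click 3 (4,1) count=2: revealed 1 new [(4,1)] -> total=11
Click 4 (3,1) count=4: revealed 1 new [(3,1)] -> total=12

Answer: 12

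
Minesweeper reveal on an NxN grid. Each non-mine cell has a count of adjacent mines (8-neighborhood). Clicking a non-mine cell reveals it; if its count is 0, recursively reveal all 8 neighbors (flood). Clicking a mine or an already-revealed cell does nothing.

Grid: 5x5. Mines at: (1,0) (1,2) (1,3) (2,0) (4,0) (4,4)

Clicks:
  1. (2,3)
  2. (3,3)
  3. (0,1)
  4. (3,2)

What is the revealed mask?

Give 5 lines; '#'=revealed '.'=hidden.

Click 1 (2,3) count=2: revealed 1 new [(2,3)] -> total=1
Click 2 (3,3) count=1: revealed 1 new [(3,3)] -> total=2
Click 3 (0,1) count=2: revealed 1 new [(0,1)] -> total=3
Click 4 (3,2) count=0: revealed 7 new [(2,1) (2,2) (3,1) (3,2) (4,1) (4,2) (4,3)] -> total=10

Answer: .#...
.....
.###.
.###.
.###.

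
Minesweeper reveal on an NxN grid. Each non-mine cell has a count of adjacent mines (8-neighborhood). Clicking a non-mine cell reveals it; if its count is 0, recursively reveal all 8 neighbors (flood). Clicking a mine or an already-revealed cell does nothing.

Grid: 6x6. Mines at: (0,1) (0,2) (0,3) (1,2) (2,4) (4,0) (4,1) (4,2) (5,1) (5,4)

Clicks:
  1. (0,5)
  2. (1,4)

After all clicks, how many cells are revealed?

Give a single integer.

Click 1 (0,5) count=0: revealed 4 new [(0,4) (0,5) (1,4) (1,5)] -> total=4
Click 2 (1,4) count=2: revealed 0 new [(none)] -> total=4

Answer: 4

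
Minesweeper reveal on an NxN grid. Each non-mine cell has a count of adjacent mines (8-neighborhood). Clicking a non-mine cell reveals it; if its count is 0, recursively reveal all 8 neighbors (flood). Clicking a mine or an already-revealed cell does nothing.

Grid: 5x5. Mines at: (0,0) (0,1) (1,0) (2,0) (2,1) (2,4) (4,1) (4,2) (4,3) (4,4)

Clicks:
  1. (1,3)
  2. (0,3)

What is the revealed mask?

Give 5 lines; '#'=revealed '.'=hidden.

Answer: ..###
..###
.....
.....
.....

Derivation:
Click 1 (1,3) count=1: revealed 1 new [(1,3)] -> total=1
Click 2 (0,3) count=0: revealed 5 new [(0,2) (0,3) (0,4) (1,2) (1,4)] -> total=6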